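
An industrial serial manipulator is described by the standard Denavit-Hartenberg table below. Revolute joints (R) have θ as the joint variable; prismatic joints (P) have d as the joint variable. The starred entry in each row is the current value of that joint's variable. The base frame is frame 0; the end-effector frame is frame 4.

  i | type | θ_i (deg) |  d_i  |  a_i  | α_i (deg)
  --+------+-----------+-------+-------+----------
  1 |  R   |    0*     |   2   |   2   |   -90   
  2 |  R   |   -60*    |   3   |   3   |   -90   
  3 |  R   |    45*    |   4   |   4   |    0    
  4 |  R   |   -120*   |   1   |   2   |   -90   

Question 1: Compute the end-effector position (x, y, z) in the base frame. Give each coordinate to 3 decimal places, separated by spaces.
after link 1: o_1 = (2.0000, 0.0000, 2.0000)
after link 2: o_2 = (3.5000, 3.0000, 4.5981)
after link 3: o_3 = (8.3783, 0.1716, 5.0476)
after link 4: o_4 = (9.5032, 2.1034, 4.9959)

9.503 2.103 4.996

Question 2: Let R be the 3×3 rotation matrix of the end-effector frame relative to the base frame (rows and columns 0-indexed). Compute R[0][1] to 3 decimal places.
End-effector y-axis (col 1 of R) = (-0.8660,-0.0000,0.5000)
R[0][1] = -0.8660

-0.866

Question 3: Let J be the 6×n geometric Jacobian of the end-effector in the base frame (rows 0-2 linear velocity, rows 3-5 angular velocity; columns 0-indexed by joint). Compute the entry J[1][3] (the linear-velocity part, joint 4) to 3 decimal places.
axis z_3 = (0.8660,0.0000,-0.5000); lever o_n−o_3 = (1.1248,1.9319,-0.0517)
cross product → J_v[:, 3] = (0.9659,-0.5176,1.6730)
J_ω[:, 3] = z_3
entry J[1][3] = -0.5176

-0.518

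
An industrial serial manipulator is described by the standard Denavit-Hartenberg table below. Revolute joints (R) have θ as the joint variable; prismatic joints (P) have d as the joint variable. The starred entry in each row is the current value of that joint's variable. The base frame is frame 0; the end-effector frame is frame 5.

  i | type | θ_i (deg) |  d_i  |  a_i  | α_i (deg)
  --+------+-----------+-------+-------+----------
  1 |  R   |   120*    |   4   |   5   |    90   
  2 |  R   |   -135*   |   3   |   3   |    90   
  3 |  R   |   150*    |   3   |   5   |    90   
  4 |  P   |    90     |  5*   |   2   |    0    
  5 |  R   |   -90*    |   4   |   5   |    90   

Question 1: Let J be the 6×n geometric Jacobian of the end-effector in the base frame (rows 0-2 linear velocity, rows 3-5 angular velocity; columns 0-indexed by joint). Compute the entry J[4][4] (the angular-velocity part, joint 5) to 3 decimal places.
axis z_4 = (0.9268,0.1268,-0.3536); lever o_n−o_4 = (4.3412,4.4090,1.6476)
cross product → J_v[:, 4] = (1.7678,-3.0619,3.5355)
J_ω[:, 4] = z_4
entry J[4][4] = 0.1268

0.127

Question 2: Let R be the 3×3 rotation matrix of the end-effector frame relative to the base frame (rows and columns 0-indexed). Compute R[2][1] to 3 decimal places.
-0.354

End-effector y-axis (col 1 of R) = (0.9268,0.1268,-0.3536)
R[2][1] = -0.3536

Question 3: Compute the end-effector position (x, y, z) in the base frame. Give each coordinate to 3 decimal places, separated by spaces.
after link 1: o_1 = (-2.5000, 4.3301, 4.0000)
after link 2: o_2 = (1.1587, 3.9930, 1.8787)
after link 3: o_3 = (2.8535, 6.0575, 7.0619)
after link 4: o_4 = (8.1945, 5.4669, 6.7083)
after link 5: o_5 = (12.5358, 9.8759, 8.3560)

12.536 9.876 8.356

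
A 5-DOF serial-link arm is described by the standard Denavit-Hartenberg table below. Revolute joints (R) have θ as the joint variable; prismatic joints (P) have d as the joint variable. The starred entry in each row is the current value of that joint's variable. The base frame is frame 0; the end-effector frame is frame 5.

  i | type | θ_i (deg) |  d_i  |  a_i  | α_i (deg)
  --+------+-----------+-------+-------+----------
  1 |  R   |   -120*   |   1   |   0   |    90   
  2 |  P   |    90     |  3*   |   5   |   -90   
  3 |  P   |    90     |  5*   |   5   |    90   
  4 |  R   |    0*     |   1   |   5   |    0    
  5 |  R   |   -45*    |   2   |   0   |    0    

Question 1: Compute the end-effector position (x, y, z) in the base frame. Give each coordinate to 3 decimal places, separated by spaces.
8.562 0.830 9.000

after link 1: o_1 = (0.0000, 0.0000, 1.0000)
after link 2: o_2 = (-2.5981, 1.5000, 6.0000)
after link 3: o_3 = (4.2321, 3.3301, 6.0000)
after link 4: o_4 = (8.5622, 0.8301, 7.0000)
after link 5: o_5 = (8.5622, 0.8301, 9.0000)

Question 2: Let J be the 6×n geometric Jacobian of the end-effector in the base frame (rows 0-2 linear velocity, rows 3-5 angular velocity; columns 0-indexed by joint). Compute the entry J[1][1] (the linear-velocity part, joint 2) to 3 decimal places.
prismatic axis z_1 = (-0.8660,0.5000,0.0000)
J_v[:, 1] = z_1; J_ω[:, 1] = (0,0,0)
entry J[1][1] = 0.5000

0.500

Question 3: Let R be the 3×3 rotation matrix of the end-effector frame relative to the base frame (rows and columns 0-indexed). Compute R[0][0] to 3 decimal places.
0.259

End-effector x-axis (col 0 of R) = (0.2588,-0.9659,0.0000)
R[0][0] = 0.2588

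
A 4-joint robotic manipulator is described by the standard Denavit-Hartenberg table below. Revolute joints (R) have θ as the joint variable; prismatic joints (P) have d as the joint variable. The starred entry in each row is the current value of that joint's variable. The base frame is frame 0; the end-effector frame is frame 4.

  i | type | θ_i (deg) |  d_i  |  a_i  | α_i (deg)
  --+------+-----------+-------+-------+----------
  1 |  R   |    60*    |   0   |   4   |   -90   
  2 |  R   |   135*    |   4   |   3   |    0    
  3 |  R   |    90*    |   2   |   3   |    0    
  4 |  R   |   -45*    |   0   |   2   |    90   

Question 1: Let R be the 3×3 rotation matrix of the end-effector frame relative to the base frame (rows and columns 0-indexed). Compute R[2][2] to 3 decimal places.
-1.000

End-effector z-axis (col 2 of R) = (-0.0000,0.0000,-1.0000)
R[2][2] = -1.0000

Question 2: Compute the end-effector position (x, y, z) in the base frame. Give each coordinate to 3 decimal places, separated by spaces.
-6.317 1.058 -0.000

after link 1: o_1 = (2.0000, 3.4641, 0.0000)
after link 2: o_2 = (-2.5248, 3.6270, -2.1213)
after link 3: o_3 = (-5.3175, 2.7899, -0.0000)
after link 4: o_4 = (-6.3175, 1.0578, -0.0000)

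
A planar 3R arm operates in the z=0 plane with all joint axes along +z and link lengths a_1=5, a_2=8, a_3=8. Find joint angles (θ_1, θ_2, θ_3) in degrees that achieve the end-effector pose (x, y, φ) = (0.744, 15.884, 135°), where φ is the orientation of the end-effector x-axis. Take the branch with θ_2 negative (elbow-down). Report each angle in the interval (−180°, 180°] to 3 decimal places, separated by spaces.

wrist centre = target − a_3·(cos φ, sin φ) = (6.4009, 10.2271)
cos θ_2 = (145.5654−5²−8²)/(2·5·8) = 0.7071; θ_2 = -45.0031° (elbow-down)
β = atan2(10.2271,6.4009) = 57.9588°; ψ = atan2(-5.6572,10.6565) = -27.9622°
θ_1 = β − ψ = 85.9210°
θ_3 = φ − θ_1 − θ_2 = 94.0821° (wrapped to (-180°,180°])

85.921 -45.003 94.082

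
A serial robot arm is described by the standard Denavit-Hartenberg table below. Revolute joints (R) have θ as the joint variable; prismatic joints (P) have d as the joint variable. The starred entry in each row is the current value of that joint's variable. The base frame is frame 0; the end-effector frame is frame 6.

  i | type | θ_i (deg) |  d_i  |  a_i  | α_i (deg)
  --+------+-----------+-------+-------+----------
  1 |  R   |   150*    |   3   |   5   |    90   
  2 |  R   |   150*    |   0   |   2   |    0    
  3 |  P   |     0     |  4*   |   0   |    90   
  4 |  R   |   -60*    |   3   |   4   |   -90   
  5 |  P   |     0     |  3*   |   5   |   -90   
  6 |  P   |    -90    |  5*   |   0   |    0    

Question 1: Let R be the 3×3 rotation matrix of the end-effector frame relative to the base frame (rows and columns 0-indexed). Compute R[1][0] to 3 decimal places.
0.058

End-effector x-axis (col 0 of R) = (0.8995,0.0580,0.4330)
R[1][0] = 0.0580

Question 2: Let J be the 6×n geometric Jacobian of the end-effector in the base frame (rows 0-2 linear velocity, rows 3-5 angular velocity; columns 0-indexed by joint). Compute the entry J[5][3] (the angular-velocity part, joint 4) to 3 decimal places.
axis z_3 = (-0.4330,0.2500,0.8660); lever o_n−o_3 = (3.0425,-9.0245,1.8170)
cross product → J_v[:, 3] = (8.2697,3.4216,3.1471)
J_ω[:, 3] = z_3
entry J[5][3] = 0.8660

0.866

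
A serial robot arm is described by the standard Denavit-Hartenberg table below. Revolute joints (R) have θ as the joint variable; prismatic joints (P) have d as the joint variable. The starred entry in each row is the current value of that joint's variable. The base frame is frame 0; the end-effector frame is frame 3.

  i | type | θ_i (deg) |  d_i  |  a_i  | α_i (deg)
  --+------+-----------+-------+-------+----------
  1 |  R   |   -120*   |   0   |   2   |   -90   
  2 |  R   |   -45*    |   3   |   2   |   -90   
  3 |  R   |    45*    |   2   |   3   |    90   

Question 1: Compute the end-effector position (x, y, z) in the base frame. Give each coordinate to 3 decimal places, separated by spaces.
-2.403 -5.920 1.500

after link 1: o_1 = (-1.0000, -1.7321, 0.0000)
after link 2: o_2 = (0.8910, -4.4568, 1.4142)
after link 3: o_3 = (-2.4033, -5.9199, 1.5000)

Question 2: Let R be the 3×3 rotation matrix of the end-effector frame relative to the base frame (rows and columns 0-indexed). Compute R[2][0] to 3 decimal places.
0.500

End-effector x-axis (col 0 of R) = (-0.8624,-0.0795,0.5000)
R[2][0] = 0.5000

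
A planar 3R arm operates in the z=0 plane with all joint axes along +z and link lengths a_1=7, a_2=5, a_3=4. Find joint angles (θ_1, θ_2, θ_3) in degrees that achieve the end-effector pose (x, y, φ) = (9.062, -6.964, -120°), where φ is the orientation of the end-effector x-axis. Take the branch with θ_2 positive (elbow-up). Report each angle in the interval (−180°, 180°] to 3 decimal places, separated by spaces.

-30.003 30.008 -120.005

wrist centre = target − a_3·(cos φ, sin φ) = (11.0620, -3.4999)
cos θ_2 = (134.6171−7²−5²)/(2·7·5) = 0.8660; θ_2 = 30.0076° (elbow-up)
β = atan2(-3.4999,11.0620) = -17.5568°; ψ = atan2(2.5006,11.3298) = 12.4461°
θ_1 = β − ψ = -30.0029°
θ_3 = φ − θ_1 − θ_2 = -120.0047° (wrapped to (-180°,180°])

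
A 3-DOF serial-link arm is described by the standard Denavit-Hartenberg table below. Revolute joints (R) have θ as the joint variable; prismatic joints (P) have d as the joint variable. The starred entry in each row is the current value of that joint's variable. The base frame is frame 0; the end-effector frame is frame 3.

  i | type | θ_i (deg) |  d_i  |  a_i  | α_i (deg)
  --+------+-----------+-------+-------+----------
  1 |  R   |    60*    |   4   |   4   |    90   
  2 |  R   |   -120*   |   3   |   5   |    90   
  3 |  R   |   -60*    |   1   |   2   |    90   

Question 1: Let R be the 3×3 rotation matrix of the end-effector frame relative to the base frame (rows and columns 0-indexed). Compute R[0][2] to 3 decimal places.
End-effector z-axis (col 2 of R) = (-0.2165,0.6250,0.7500)
R[0][2] = -0.2165

-0.217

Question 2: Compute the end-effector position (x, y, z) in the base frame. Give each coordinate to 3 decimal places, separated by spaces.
after link 1: o_1 = (2.0000, 3.4641, 4.0000)
after link 2: o_2 = (3.3481, -0.2010, -0.3301)
after link 3: o_3 = (1.1651, -0.5179, -0.6962)

1.165 -0.518 -0.696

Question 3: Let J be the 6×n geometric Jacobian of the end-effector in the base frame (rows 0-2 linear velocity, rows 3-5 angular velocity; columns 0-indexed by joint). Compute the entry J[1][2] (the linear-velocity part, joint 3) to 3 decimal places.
axis z_2 = (-0.4330,-0.7500,0.5000); lever o_n−o_2 = (-2.1830,-0.3170,-0.3660)
cross product → J_v[:, 2] = (0.4330,-1.2500,-1.5000)
J_ω[:, 2] = z_2
entry J[1][2] = -1.2500

-1.250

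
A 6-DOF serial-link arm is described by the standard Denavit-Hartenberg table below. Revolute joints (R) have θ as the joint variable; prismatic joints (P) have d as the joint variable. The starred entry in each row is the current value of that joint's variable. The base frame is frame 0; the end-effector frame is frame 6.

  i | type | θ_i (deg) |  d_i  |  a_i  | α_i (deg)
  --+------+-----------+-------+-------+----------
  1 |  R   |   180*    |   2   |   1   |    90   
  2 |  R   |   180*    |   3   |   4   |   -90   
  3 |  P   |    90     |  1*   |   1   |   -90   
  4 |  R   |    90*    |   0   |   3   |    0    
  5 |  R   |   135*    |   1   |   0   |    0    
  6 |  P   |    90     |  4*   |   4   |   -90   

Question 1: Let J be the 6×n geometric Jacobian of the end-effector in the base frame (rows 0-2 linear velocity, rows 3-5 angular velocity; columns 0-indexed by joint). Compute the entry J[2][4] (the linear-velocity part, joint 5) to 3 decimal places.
2.828

axis z_4 = (-1.0000,0.0000,-0.0000); lever o_n−o_4 = (-5.0000,-2.8284,-2.8284)
cross product → J_v[:, 4] = (-0.0000,-2.8284,2.8284)
J_ω[:, 4] = z_4
entry J[2][4] = 2.8284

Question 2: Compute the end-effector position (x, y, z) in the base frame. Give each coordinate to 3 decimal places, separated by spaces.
after link 1: o_1 = (-1.0000, 0.0000, 2.0000)
after link 2: o_2 = (3.0000, 3.0000, 2.0000)
after link 3: o_3 = (3.0000, 2.0000, 1.0000)
after link 4: o_4 = (3.0000, 2.0000, 4.0000)
after link 5: o_5 = (2.0000, 2.0000, 4.0000)
after link 6: o_6 = (-2.0000, -0.8284, 1.1716)

-2.000 -0.828 1.172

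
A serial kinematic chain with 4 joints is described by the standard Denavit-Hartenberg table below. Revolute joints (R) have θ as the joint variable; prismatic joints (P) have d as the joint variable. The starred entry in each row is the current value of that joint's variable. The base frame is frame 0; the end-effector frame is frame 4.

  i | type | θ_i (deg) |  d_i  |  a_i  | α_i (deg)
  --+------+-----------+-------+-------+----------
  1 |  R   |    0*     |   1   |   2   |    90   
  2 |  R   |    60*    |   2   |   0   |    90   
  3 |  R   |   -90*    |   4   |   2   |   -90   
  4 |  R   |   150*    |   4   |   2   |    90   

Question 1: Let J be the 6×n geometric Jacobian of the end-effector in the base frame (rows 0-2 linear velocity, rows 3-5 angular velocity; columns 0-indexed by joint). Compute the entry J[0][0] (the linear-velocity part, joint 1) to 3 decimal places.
axis z_0 = ẑ; lever o_n−o_0 = (6.5981,-1.7321,2.9641)
cross product → J_v[:, 0] = (1.7321,6.5981,-0.0000)
J_ω[:, 0] = z_0
entry J[0][0] = 1.7321

1.732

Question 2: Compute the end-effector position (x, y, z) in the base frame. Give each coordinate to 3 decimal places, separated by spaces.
6.598 -1.732 2.964

after link 1: o_1 = (2.0000, 0.0000, 1.0000)
after link 2: o_2 = (2.0000, -2.0000, 1.0000)
after link 3: o_3 = (5.4641, -0.0000, -1.0000)
after link 4: o_4 = (6.5981, -1.7321, 2.9641)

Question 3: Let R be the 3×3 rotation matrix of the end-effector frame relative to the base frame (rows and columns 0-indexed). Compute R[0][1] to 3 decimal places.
End-effector y-axis (col 1 of R) = (0.5000,-0.0000,0.8660)
R[0][1] = 0.5000

0.500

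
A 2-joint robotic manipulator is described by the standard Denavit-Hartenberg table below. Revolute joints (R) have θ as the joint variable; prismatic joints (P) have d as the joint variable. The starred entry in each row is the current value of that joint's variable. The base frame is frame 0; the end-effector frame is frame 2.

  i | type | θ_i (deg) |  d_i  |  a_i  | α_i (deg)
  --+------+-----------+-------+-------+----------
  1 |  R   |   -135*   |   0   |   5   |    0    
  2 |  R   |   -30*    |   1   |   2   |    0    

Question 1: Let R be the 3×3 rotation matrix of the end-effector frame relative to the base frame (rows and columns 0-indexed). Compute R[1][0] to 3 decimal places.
-0.259

End-effector x-axis (col 0 of R) = (-0.9659,-0.2588,0.0000)
R[1][0] = -0.2588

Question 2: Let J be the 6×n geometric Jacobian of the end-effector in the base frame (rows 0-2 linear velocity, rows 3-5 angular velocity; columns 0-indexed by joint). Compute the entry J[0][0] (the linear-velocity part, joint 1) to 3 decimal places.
axis z_0 = ẑ; lever o_n−o_0 = (-5.4674,-4.0532,1.0000)
cross product → J_v[:, 0] = (4.0532,-5.4674,0.0000)
J_ω[:, 0] = z_0
entry J[0][0] = 4.0532

4.053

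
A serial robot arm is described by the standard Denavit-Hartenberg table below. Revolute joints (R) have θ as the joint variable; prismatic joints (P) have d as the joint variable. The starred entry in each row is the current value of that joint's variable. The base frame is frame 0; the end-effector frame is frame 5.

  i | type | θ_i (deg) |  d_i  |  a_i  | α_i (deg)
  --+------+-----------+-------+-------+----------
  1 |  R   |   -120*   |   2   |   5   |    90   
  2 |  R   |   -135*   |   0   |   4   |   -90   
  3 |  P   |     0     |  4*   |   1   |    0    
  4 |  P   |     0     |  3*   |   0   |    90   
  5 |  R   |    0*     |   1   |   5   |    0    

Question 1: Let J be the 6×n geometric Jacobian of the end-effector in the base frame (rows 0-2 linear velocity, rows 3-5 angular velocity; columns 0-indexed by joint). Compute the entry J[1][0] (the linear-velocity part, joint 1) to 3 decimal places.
-2.305

axis z_0 = ẑ; lever o_n−o_0 = (-2.3054,-1.9930,-10.0208)
cross product → J_v[:, 0] = (1.9930,-2.3054,0.0000)
J_ω[:, 0] = z_0
entry J[1][0] = -2.3054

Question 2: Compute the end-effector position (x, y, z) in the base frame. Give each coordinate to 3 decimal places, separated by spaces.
-2.305 -1.993 -10.021

after link 1: o_1 = (-2.5000, -4.3301, 2.0000)
after link 2: o_2 = (-1.0858, -1.8806, -0.8284)
after link 3: o_3 = (-2.1464, -3.7178, -4.3640)
after link 4: o_4 = (-3.2071, -5.5549, -6.4853)
after link 5: o_5 = (-2.3054, -1.9930, -10.0208)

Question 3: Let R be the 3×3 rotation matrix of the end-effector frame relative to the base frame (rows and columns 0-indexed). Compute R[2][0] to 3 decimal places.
-0.707

End-effector x-axis (col 0 of R) = (0.3536,0.6124,-0.7071)
R[2][0] = -0.7071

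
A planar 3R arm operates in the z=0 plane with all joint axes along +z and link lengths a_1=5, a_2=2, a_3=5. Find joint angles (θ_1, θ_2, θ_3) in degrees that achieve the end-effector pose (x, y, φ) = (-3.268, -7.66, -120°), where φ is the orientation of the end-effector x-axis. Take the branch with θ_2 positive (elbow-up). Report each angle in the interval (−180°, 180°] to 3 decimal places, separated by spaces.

wrist centre = target − a_3·(cos φ, sin φ) = (-0.7680, -3.3299)
cos θ_2 = (11.6779−5²−2²)/(2·5·2) = -0.8661; θ_2 = 150.0092° (elbow-up)
β = atan2(-3.3299,-0.7680) = -102.9876°; ψ = atan2(0.9997,3.2678) = 17.0105°
θ_1 = β − ψ = -119.9981°
θ_3 = φ − θ_1 − θ_2 = -150.0112° (wrapped to (-180°,180°])

-119.998 150.009 -150.011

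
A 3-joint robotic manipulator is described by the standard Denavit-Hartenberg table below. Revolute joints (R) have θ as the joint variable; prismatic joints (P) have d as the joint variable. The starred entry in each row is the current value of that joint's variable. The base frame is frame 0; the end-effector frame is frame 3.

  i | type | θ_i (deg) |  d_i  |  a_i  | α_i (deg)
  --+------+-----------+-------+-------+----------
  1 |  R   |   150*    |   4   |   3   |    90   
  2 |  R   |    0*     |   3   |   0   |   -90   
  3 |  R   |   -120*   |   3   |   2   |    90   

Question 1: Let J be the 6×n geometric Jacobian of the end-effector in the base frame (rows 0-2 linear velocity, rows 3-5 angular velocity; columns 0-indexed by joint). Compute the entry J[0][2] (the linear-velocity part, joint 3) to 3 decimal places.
-1.000

axis z_2 = (0.0000,0.0000,1.0000); lever o_n−o_2 = (1.7321,1.0000,3.0000)
cross product → J_v[:, 2] = (-1.0000,1.7321,0.0000)
J_ω[:, 2] = z_2
entry J[0][2] = -1.0000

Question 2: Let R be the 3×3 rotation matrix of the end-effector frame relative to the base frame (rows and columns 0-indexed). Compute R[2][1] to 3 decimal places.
1.000

End-effector y-axis (col 1 of R) = (-0.0000,0.0000,1.0000)
R[2][1] = 1.0000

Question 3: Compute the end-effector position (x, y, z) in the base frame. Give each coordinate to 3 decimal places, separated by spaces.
0.634 5.098 7.000

after link 1: o_1 = (-2.5981, 1.5000, 4.0000)
after link 2: o_2 = (-1.0981, 4.0981, 4.0000)
after link 3: o_3 = (0.6340, 5.0981, 7.0000)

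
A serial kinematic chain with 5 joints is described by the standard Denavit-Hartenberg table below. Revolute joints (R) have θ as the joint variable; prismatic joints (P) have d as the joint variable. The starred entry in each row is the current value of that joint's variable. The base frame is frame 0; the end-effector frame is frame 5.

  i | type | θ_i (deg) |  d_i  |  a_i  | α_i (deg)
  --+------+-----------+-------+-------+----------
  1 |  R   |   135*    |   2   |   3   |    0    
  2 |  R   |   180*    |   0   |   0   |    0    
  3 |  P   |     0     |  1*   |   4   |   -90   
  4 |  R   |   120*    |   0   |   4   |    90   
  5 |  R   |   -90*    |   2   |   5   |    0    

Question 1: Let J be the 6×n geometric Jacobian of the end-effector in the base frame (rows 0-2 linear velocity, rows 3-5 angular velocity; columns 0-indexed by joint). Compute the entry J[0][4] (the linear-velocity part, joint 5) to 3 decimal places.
-1.768

axis z_4 = (0.6124,-0.6124,-0.5000); lever o_n−o_4 = (-2.3108,-4.7603,-1.0000)
cross product → J_v[:, 4] = (-1.7678,1.7678,-4.3301)
J_ω[:, 4] = z_4
entry J[0][4] = -1.7678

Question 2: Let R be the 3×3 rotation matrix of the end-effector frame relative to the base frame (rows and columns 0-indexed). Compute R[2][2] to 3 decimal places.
-0.500

End-effector z-axis (col 2 of R) = (0.6124,-0.6124,-0.5000)
R[2][2] = -0.5000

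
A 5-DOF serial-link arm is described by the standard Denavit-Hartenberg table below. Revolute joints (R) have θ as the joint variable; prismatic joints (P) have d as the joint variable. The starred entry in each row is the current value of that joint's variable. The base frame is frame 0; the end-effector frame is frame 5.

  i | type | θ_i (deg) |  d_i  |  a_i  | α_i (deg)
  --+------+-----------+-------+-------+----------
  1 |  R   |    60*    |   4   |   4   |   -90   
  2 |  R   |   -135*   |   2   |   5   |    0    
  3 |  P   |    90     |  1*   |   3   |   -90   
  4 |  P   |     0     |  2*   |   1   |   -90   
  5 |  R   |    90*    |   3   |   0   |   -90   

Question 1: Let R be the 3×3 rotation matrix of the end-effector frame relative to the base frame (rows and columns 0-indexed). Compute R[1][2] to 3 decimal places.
End-effector z-axis (col 2 of R) = (-0.3536,-0.6124,-0.7071)
R[1][2] = -0.6124

-0.612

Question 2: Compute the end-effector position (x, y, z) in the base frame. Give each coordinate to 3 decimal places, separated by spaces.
2.354 4.076 8.950

after link 1: o_1 = (2.0000, 3.4641, 4.0000)
after link 2: o_2 = (-1.4998, 1.4022, 7.5355)
after link 3: o_3 = (-1.3052, 3.7394, 9.6569)
after link 4: o_4 = (-0.2445, 5.5765, 8.9497)
after link 5: o_5 = (2.3536, 4.0765, 8.9497)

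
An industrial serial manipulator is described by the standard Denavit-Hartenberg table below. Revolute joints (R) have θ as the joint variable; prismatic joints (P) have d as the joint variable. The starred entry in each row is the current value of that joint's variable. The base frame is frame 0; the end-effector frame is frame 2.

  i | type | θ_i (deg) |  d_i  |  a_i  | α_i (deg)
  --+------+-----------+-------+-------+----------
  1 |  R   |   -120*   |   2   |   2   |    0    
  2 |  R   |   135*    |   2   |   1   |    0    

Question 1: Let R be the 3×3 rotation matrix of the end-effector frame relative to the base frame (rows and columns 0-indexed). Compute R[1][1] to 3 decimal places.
0.966

End-effector y-axis (col 1 of R) = (-0.2588,0.9659,0.0000)
R[1][1] = 0.9659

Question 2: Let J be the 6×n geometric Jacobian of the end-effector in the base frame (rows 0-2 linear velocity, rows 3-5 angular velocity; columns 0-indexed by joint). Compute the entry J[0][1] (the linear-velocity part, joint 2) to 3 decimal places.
axis z_1 = (0.0000,0.0000,1.0000); lever o_n−o_1 = (0.9659,0.2588,2.0000)
cross product → J_v[:, 1] = (-0.2588,0.9659,0.0000)
J_ω[:, 1] = z_1
entry J[0][1] = -0.2588

-0.259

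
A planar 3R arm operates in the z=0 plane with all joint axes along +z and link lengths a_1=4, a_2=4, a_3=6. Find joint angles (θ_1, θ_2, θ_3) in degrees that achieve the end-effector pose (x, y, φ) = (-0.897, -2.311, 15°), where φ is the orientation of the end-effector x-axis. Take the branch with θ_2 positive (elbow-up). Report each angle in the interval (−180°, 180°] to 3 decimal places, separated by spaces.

wrist centre = target − a_3·(cos φ, sin φ) = (-6.6926, -3.8639)
cos θ_2 = (59.7201−4²−4²)/(2·4·4) = 0.8663; θ_2 = 29.9738° (elbow-up)
β = atan2(-3.8639,-6.6926) = -150.0002°; ψ = atan2(1.9984,7.4650) = 14.9869°
θ_1 = β − ψ = -164.9871°
θ_3 = φ − θ_1 − θ_2 = 150.0133° (wrapped to (-180°,180°])

-164.987 29.974 150.013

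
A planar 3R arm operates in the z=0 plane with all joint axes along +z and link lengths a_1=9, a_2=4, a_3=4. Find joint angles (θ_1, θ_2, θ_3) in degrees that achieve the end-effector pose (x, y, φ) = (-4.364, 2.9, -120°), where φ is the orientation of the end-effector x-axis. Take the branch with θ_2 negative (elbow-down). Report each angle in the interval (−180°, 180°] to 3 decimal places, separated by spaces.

wrist centre = target − a_3·(cos φ, sin φ) = (-2.3640, 6.3641)
cos θ_2 = (46.0903−9²−4²)/(2·9·4) = -0.7071; θ_2 = -134.9978° (elbow-down)
β = atan2(6.3641,-2.3640) = 110.3779°; ψ = atan2(-2.8285,6.1717) = -24.6224°
θ_1 = β − ψ = 135.0004°
θ_3 = φ − θ_1 − θ_2 = -120.0026° (wrapped to (-180°,180°])

135.000 -134.998 -120.003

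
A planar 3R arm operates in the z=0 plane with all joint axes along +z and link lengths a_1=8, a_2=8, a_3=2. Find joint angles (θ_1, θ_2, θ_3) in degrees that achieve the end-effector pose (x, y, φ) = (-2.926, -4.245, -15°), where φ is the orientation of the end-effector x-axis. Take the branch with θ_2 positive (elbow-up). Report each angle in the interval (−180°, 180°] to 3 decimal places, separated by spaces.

149.999 134.999 60.002

wrist centre = target − a_3·(cos φ, sin φ) = (-4.8579, -3.7274)
cos θ_2 = (37.4919−8²−8²)/(2·8·8) = -0.7071; θ_2 = 134.9990° (elbow-up)
β = atan2(-3.7274,-4.8579) = -142.5015°; ψ = atan2(5.6570,2.3432) = 67.4995°
θ_1 = β − ψ = -210.0010°
θ_3 = φ − θ_1 − θ_2 = 60.0020° (wrapped to (-180°,180°])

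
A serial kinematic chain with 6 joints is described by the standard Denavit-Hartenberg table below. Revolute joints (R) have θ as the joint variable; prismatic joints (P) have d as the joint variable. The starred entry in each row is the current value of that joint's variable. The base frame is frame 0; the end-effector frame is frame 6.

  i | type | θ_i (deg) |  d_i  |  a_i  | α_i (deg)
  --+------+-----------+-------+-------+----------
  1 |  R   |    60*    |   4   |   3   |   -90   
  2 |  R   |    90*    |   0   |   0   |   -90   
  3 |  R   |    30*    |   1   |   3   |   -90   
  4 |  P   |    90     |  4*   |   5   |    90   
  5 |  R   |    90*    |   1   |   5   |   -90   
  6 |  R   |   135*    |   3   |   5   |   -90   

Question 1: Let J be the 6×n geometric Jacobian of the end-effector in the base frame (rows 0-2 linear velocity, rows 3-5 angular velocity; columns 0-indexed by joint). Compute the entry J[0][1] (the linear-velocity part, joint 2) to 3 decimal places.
1.165

axis z_1 = (-0.8660,0.5000,0.0000); lever o_n−o_1 = (4.7995,-1.6163,2.3300)
cross product → J_v[:, 1] = (1.1650,2.0178,-1.0000)
J_ω[:, 1] = z_1
entry J[0][1] = 1.1650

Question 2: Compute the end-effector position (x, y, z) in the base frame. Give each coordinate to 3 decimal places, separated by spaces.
6.299 0.982 6.330

after link 1: o_1 = (1.5000, 2.5981, 4.0000)
after link 2: o_2 = (1.5000, 2.5981, 4.0000)
after link 3: o_3 = (2.2990, 0.9821, 1.4019)
after link 4: o_4 = (7.7990, 3.5801, 3.4019)
after link 5: o_5 = (11.9821, 1.1651, 5.0359)
after link 6: o_6 = (6.2995, 0.9818, 6.3300)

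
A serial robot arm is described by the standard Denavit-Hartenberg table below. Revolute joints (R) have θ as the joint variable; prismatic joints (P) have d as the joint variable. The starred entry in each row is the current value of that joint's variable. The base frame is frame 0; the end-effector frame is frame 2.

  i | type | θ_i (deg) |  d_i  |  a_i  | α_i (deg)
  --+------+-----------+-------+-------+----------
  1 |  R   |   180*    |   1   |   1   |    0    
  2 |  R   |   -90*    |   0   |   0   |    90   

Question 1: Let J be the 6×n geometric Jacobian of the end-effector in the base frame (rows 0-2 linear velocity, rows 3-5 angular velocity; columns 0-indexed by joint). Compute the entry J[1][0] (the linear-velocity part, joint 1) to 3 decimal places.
-1.000

axis z_0 = ẑ; lever o_n−o_0 = (-1.0000,0.0000,1.0000)
cross product → J_v[:, 0] = (-0.0000,-1.0000,0.0000)
J_ω[:, 0] = z_0
entry J[1][0] = -1.0000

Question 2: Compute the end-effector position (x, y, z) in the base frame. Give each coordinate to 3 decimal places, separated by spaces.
-1.000 0.000 1.000

after link 1: o_1 = (-1.0000, 0.0000, 1.0000)
after link 2: o_2 = (-1.0000, 0.0000, 1.0000)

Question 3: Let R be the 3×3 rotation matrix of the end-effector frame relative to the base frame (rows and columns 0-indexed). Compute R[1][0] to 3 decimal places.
1.000

End-effector x-axis (col 0 of R) = (0.0000,1.0000,0.0000)
R[1][0] = 1.0000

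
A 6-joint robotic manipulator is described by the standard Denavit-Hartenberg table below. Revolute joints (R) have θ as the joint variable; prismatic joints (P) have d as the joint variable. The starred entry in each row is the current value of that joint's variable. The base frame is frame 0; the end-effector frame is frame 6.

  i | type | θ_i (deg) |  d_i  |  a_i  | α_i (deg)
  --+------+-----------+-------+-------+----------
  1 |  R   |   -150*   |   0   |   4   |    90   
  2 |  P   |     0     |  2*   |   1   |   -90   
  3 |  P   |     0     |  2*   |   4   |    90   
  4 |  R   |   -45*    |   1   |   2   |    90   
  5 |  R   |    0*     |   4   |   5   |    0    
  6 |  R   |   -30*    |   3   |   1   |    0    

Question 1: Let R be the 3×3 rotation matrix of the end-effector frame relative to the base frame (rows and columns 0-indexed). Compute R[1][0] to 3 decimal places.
End-effector x-axis (col 0 of R) = (-0.2803,-0.7392,-0.6124)
R[1][0] = -0.7392

-0.739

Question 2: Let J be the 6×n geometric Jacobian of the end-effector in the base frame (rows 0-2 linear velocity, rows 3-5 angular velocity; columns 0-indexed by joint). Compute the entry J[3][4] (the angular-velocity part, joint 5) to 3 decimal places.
axis z_4 = (0.6124,0.3536,-0.7071); lever o_n−o_4 = (0.9444,-0.0321,-9.0977)
cross product → J_v[:, 4] = (-3.2392,4.9034,-0.3536)
J_ω[:, 4] = z_4
entry J[3][4] = 0.6124

0.612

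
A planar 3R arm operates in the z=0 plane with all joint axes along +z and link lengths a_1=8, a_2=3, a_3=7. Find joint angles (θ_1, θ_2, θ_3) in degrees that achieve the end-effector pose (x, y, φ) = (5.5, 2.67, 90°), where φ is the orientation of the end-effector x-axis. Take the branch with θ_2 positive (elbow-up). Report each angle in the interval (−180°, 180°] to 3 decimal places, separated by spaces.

wrist centre = target − a_3·(cos φ, sin φ) = (5.5000, -4.3300)
cos θ_2 = (48.9989−8²−3²)/(2·8·3) = -0.5000; θ_2 = 120.0015° (elbow-up)
β = atan2(-4.3300,5.5000) = -38.2124°; ψ = atan2(2.5980,6.4999) = 21.7867°
θ_1 = β − ψ = -59.9991°
θ_3 = φ − θ_1 − θ_2 = 29.9976° (wrapped to (-180°,180°])

-59.999 120.002 29.998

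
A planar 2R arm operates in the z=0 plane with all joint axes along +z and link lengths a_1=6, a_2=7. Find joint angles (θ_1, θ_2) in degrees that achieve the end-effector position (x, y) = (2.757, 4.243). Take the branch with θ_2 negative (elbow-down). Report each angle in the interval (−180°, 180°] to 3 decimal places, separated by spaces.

135.005 -134.999

cos θ_2 = (25.6041−6²−7²)/(2·6·7) = -0.7071; θ_2 = -134.9990° (elbow-down)
β = atan2(4.2430,2.7570) = 56.9852°; ψ = atan2(-4.9498,1.0503) = -78.0197°
θ_1 = β − ψ = 135.0049°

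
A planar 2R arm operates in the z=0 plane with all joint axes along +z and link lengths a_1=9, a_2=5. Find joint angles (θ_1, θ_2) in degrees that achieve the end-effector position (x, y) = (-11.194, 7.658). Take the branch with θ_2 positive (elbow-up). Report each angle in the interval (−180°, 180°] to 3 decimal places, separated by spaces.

cos θ_2 = (183.9506−9²−5²)/(2·9·5) = 0.8661; θ_2 = 29.9894° (elbow-up)
β = atan2(7.6580,-11.1940) = 145.6233°; ψ = atan2(2.4992,13.3306) = 10.6185°
θ_1 = β − ψ = 135.0049°

135.005 29.989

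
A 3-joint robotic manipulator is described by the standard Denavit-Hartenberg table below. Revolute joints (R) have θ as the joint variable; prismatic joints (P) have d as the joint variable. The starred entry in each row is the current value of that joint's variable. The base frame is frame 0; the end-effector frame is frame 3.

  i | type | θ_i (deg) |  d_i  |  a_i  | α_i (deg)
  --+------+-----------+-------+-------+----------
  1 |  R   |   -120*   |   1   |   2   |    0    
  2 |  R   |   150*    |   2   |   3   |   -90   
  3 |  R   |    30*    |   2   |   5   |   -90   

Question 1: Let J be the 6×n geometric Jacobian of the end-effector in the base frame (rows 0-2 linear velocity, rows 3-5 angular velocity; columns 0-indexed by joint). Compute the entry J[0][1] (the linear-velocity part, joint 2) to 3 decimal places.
-5.397

axis z_1 = (0.0000,0.0000,1.0000); lever o_n−o_1 = (5.3481,5.3971,-0.5000)
cross product → J_v[:, 1] = (-5.3971,5.3481,0.0000)
J_ω[:, 1] = z_1
entry J[0][1] = -5.3971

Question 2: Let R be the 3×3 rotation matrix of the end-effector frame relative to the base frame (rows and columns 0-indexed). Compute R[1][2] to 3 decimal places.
-0.250

End-effector z-axis (col 2 of R) = (-0.4330,-0.2500,-0.8660)
R[1][2] = -0.2500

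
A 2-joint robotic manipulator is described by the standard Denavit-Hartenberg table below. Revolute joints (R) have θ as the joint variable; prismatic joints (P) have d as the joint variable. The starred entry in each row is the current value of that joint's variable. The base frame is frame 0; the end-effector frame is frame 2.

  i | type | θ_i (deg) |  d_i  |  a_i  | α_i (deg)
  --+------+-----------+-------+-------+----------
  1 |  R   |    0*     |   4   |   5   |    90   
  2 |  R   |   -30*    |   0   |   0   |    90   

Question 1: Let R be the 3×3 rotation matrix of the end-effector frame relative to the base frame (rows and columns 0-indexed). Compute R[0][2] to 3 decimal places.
End-effector z-axis (col 2 of R) = (-0.5000,-0.0000,-0.8660)
R[0][2] = -0.5000

-0.500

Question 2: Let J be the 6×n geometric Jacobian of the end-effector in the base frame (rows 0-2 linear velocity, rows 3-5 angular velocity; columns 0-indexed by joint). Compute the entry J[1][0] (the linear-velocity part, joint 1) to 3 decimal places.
axis z_0 = ẑ; lever o_n−o_0 = (5.0000,0.0000,4.0000)
cross product → J_v[:, 0] = (0.0000,5.0000,0.0000)
J_ω[:, 0] = z_0
entry J[1][0] = 5.0000

5.000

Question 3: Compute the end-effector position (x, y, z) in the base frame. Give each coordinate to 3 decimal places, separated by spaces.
5.000 0.000 4.000

after link 1: o_1 = (5.0000, 0.0000, 4.0000)
after link 2: o_2 = (5.0000, 0.0000, 4.0000)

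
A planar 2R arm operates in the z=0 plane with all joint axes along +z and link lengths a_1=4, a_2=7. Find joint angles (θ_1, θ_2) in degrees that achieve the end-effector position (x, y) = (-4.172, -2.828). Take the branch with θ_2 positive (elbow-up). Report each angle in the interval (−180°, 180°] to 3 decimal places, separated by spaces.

113.272 134.998

cos θ_2 = (25.4032−4²−7²)/(2·4·7) = -0.7071; θ_2 = 134.9983° (elbow-up)
β = atan2(-2.8280,-4.1720) = -145.8685°; ψ = atan2(4.9499,-0.9496) = 100.8599°
θ_1 = β − ψ = -246.7284°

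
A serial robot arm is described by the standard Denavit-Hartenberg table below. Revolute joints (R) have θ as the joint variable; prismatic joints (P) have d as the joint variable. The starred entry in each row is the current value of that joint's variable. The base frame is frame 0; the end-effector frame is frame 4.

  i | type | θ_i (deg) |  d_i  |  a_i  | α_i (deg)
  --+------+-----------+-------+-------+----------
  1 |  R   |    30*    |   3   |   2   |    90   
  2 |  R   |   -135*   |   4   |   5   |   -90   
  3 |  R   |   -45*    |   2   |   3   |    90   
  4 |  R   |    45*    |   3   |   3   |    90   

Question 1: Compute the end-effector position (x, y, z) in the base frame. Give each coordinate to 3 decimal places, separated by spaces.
5.147 -8.278 -4.510

after link 1: o_1 = (1.7321, 1.0000, 3.0000)
after link 2: o_2 = (0.6702, -4.2319, -0.5355)
after link 3: o_3 = (1.6566, -6.1119, -3.4497)
after link 4: o_4 = (5.1467, -8.2784, -4.5104)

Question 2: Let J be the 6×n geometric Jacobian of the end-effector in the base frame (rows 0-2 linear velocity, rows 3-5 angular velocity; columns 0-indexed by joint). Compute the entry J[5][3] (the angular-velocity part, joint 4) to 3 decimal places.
axis z_3 = (0.7866,-0.3624,0.5000); lever o_n−o_3 = (3.4902,-2.1665,-1.0607)
cross product → J_v[:, 3] = (1.4676,2.5794,-0.4393)
J_ω[:, 3] = z_3
entry J[5][3] = 0.5000

0.500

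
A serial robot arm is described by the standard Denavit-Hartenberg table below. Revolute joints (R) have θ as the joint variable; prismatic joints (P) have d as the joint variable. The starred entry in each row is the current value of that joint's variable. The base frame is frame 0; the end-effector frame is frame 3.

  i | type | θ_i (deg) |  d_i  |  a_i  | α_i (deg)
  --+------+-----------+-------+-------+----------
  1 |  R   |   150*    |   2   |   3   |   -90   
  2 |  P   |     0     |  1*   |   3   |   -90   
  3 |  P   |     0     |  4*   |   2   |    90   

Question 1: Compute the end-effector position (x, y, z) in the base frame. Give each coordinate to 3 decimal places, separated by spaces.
after link 1: o_1 = (-2.5981, 1.5000, 2.0000)
after link 2: o_2 = (-5.6962, 2.1340, 2.0000)
after link 3: o_3 = (-7.4282, 3.1340, -2.0000)

-7.428 3.134 -2.000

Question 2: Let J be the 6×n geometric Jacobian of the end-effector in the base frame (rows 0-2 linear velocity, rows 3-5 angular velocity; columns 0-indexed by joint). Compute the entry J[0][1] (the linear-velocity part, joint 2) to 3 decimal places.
prismatic axis z_1 = (-0.5000,-0.8660,0.0000)
J_v[:, 1] = z_1; J_ω[:, 1] = (0,0,0)
entry J[0][1] = -0.5000

-0.500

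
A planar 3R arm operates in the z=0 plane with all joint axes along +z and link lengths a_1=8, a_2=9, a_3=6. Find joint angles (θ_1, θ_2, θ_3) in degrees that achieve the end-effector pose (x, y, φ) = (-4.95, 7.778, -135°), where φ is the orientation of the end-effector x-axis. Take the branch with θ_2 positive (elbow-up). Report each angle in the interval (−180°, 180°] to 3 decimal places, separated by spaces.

wrist centre = target − a_3·(cos φ, sin φ) = (-0.7074, 12.0206)
cos θ_2 = (144.9962−8²−9²)/(2·8·9) = -0.0000; θ_2 = 90.0015° (elbow-up)
β = atan2(12.0206,-0.7074) = 93.3677°; ψ = atan2(9.0000,7.9998) = 48.3673°
θ_1 = β − ψ = 45.0004°
θ_3 = φ − θ_1 − θ_2 = 89.9981° (wrapped to (-180°,180°])

45.000 90.002 89.998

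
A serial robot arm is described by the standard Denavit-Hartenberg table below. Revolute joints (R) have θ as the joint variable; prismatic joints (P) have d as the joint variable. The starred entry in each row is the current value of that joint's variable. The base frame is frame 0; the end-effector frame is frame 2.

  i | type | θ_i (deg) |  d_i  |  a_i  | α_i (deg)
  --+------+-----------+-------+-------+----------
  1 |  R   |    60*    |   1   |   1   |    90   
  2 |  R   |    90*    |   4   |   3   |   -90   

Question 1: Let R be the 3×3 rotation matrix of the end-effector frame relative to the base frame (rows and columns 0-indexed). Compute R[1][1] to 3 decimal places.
0.500

End-effector y-axis (col 1 of R) = (-0.8660,0.5000,-0.0000)
R[1][1] = 0.5000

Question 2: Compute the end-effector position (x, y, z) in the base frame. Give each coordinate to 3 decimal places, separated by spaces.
3.964 -1.134 4.000

after link 1: o_1 = (0.5000, 0.8660, 1.0000)
after link 2: o_2 = (3.9641, -1.1340, 4.0000)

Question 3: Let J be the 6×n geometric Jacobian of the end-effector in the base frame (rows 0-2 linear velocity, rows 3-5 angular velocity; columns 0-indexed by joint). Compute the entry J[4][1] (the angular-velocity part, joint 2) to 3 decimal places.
axis z_1 = (0.8660,-0.5000,0.0000); lever o_n−o_1 = (3.4641,-2.0000,3.0000)
cross product → J_v[:, 1] = (-1.5000,-2.5981,0.0000)
J_ω[:, 1] = z_1
entry J[4][1] = -0.5000

-0.500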